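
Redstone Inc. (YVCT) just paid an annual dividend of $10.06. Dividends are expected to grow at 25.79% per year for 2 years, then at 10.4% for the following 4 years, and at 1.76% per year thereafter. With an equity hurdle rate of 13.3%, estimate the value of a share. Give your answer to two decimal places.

Three-stage DDM. Project D₁…D_6; terminal Gordon value at t=6 with g = 0.0176; discount at r = 0.133.
D_1 = 12.6545
D_2 = 15.9181
D_3 = 17.5735
D_4 = 19.4012
D_5 = 21.4189
D_6 = 23.6465
TV_6 = 24.0627/(0.133−0.0176) = 208.5152
P₀ = Σ Dₜ/(1+r)ᵗ + TV_6/(1+r)^6 = 168.6496

$168.65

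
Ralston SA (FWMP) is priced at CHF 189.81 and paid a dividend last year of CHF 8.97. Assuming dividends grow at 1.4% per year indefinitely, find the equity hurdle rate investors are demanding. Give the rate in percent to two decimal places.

6.19%

Rearranging the constant-growth DDM: r = D₁/P₀ + g.
D₁ = 8.97 × (1 + 0.014) = 9.0956.
r = 9.0956 / 189.81 + 0.014 = 0.04792 + 0.014 = 0.06192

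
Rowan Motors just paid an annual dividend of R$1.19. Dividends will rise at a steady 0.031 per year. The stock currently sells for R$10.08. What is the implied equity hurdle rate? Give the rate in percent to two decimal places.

Rearranging the constant-growth DDM: r = D₁/P₀ + g.
D₁ = 1.19 × (1 + 0.031) = 1.2269.
r = 1.2269 / 10.08 + 0.031 = 0.12172 + 0.031 = 0.15272

15.27%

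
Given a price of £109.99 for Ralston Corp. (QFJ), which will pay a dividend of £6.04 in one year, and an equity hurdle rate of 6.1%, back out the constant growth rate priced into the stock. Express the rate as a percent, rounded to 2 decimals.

0.61%

From P₀ = D₁/(r − g), the implied growth is g = r − D₁/P₀.
g = 0.061 − 6.04/109.99 = 0.061 − 0.05491 = 0.00609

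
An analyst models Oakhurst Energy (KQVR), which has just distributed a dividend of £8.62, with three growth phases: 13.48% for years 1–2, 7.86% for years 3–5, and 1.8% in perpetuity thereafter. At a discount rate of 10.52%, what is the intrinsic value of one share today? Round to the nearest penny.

£142.53

Three-stage DDM. Project D₁…D_5; terminal Gordon value at t=5 with g = 0.018; discount at r = 0.1052.
D_1 = 9.7820
D_2 = 11.1006
D_3 = 11.9731
D_4 = 12.9142
D_5 = 13.9292
TV_5 = 14.1800/(0.1052−0.018) = 162.6142
P₀ = Σ Dₜ/(1+r)ᵗ + TV_5/(1+r)^5 = 142.5286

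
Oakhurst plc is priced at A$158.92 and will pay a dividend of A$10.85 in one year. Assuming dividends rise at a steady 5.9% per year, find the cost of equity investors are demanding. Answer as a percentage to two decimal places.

Rearranging the constant-growth DDM: r = D₁/P₀ + g.
r = 10.8500 / 158.92 + 0.059 = 0.06827 + 0.059 = 0.12727

12.73%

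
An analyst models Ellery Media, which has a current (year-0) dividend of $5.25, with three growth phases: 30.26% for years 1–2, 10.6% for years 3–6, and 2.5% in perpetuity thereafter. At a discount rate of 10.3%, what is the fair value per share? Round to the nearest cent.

$140.28

Three-stage DDM. Project D₁…D_6; terminal Gordon value at t=6 with g = 0.025; discount at r = 0.103.
D_1 = 6.8386
D_2 = 8.9080
D_3 = 9.8523
D_4 = 10.8966
D_5 = 12.0517
D_6 = 13.3291
TV_6 = 13.6624/(0.103−0.025) = 175.1585
P₀ = Σ Dₜ/(1+r)ᵗ + TV_6/(1+r)^6 = 140.2796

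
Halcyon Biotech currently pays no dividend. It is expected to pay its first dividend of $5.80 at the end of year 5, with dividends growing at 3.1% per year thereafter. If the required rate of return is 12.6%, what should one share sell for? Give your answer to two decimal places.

Deferred-dividend DDM. At t=4 the remaining stream is a growing perpetuity with first payment D_5 = 5.80.
V_4 = D_5/(r−g) = 5.80/(0.126−0.031) = 61.0526
P₀ = V_4/(1+r)^4 = 61.0526/(1+0.126)^4 = 37.9796

$37.98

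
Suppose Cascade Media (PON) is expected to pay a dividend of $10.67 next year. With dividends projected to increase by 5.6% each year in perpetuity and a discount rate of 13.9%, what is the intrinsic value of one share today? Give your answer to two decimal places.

Gordon growth model: P₀ = D₁/(r − g), with D₁ = 10.67 given directly.
P₀ = 10.6700 / (0.139 − 0.056) = 10.6700 / 0.083 = 128.5542

$128.55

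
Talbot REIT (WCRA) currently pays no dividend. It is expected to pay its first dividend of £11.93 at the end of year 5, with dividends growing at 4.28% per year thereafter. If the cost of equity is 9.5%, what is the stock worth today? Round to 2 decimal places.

£158.97

Deferred-dividend DDM. At t=4 the remaining stream is a growing perpetuity with first payment D_5 = 11.93.
V_4 = D_5/(r−g) = 11.93/(0.095−0.0428) = 228.5441
P₀ = V_4/(1+r)^4 = 228.5441/(1+0.095)^4 = 158.9694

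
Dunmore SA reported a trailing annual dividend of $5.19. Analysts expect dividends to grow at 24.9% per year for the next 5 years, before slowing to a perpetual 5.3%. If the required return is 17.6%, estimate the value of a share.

$91.25

Two-stage DDM. Project D₁…D_5 at 0.249, terminal growth 0.053, discount at r = 0.176.
D_1 = 6.4823
D_2 = 8.0964
D_3 = 10.1124
D_4 = 12.6304
D_5 = 15.7754
Terminal value at t=5: TV = D_6/(r−g) = 16.6115/(0.176−0.053) = 135.0526
P₀ = 6.4823/(1+0.176)^1 + 8.0964/(1+0.176)^2 + 10.1124/(1+0.176)^3 + 12.6304/(1+0.176)^4 + 15.7754/(1+0.176)^5 + 135.0526/(1+0.176)^5 = 91.2451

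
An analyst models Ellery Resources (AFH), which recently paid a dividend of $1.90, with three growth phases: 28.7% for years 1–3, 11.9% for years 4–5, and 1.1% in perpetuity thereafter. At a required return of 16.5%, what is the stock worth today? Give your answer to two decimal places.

$27.32

Three-stage DDM. Project D₁…D_5; terminal Gordon value at t=5 with g = 0.011; discount at r = 0.165.
D_1 = 2.4453
D_2 = 3.1471
D_3 = 4.0503
D_4 = 4.5323
D_5 = 5.0717
TV_5 = 5.1274/(0.165−0.011) = 33.2951
P₀ = Σ Dₜ/(1+r)ᵗ + TV_5/(1+r)^5 = 27.3181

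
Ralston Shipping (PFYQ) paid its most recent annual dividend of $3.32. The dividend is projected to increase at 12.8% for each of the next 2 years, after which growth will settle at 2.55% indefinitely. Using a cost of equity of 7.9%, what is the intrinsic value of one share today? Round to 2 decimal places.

$76.65

Two-stage DDM. Project D₁…D_2 at 0.128, terminal growth 0.0255, discount at r = 0.079.
D_1 = 3.7450
D_2 = 4.2243
Terminal value at t=2: TV = D_3/(r−g) = 4.3320/(0.079−0.0255) = 80.9726
P₀ = 3.7450/(1+0.079)^1 + 4.2243/(1+0.079)^2 + 80.9726/(1+0.079)^2 = 76.6489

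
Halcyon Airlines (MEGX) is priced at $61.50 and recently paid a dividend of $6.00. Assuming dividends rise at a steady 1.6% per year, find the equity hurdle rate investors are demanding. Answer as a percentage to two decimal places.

11.51%

Rearranging the constant-growth DDM: r = D₁/P₀ + g.
D₁ = 6.00 × (1 + 0.016) = 6.0960.
r = 6.0960 / 61.50 + 0.016 = 0.09912 + 0.016 = 0.11512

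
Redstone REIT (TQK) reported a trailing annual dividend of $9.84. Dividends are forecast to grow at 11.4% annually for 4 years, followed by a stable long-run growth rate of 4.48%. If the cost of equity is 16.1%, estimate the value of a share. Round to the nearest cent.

$110.53

Two-stage DDM. Project D₁…D_4 at 0.114, terminal growth 0.0448, discount at r = 0.161.
D_1 = 10.9618
D_2 = 12.2114
D_3 = 13.6035
D_4 = 15.1543
Terminal value at t=4: TV = D_5/(r−g) = 15.8332/(0.161−0.0448) = 136.2583
P₀ = 10.9618/(1+0.161)^1 + 12.2114/(1+0.161)^2 + 13.6035/(1+0.161)^3 + 15.1543/(1+0.161)^4 + 136.2583/(1+0.161)^4 = 110.5299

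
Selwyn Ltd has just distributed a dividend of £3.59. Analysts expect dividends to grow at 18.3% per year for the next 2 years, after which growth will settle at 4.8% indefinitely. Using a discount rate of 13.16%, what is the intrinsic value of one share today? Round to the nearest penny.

£56.86

Two-stage DDM. Project D₁…D_2 at 0.183, terminal growth 0.048, discount at r = 0.1316.
D_1 = 4.2470
D_2 = 5.0242
Terminal value at t=2: TV = D_3/(r−g) = 5.2653/(0.1316−0.048) = 62.9824
P₀ = 4.2470/(1+0.1316)^1 + 5.0242/(1+0.1316)^2 + 62.9824/(1+0.1316)^2 = 56.8617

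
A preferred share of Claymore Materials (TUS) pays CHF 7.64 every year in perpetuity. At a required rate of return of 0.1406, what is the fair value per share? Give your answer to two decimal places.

Zero-growth DDM (perpetuity): P₀ = D/r = 7.64 / 0.1406 = 54.3385

CHF 54.34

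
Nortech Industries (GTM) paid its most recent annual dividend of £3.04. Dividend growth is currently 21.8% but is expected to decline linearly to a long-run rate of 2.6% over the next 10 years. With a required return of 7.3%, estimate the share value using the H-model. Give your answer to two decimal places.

£128.46

H-model: P₀ = D₀[(1+g_L) + H(g_S−g_L)]/(r−g_L), with H = 10/2 = 5.
P₀ = 3.04 × [(1+0.026) + 5×(0.218−0.026)] / (0.073−0.026)
   = 3.04 × 1.9860 / 0.047 = 128.4562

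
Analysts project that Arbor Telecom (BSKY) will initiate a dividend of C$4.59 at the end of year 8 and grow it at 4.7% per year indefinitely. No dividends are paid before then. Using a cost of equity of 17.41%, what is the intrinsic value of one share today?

C$11.74

Deferred-dividend DDM. At t=7 the remaining stream is a growing perpetuity with first payment D_8 = 4.59.
V_7 = D_8/(r−g) = 4.59/(0.1741−0.047) = 36.1133
P₀ = V_7/(1+r)^7 = 36.1133/(1+0.1741)^7 = 11.7417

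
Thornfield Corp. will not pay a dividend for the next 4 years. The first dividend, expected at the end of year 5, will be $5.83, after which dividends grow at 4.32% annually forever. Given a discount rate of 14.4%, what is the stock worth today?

$33.77

Deferred-dividend DDM. At t=4 the remaining stream is a growing perpetuity with first payment D_5 = 5.83.
V_4 = D_5/(r−g) = 5.83/(0.144−0.0432) = 57.8373
P₀ = V_4/(1+r)^4 = 57.8373/(1+0.144)^4 = 33.7679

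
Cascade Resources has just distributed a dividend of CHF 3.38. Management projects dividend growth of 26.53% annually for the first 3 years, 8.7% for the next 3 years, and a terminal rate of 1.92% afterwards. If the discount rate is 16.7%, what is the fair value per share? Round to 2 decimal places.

CHF 47.19

Three-stage DDM. Project D₁…D_6; terminal Gordon value at t=6 with g = 0.0192; discount at r = 0.167.
D_1 = 4.2767
D_2 = 5.4113
D_3 = 6.8470
D_4 = 7.4426
D_5 = 8.0901
D_6 = 8.7940
TV_6 = 8.9628/(0.167−0.0192) = 60.6416
P₀ = Σ Dₜ/(1+r)ᵗ + TV_6/(1+r)^6 = 47.1855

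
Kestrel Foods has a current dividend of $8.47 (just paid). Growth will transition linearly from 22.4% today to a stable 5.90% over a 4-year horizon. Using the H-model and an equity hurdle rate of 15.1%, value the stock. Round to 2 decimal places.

H-model: P₀ = D₀[(1+g_L) + H(g_S−g_L)]/(r−g_L), with H = 4/2 = 2.
P₀ = 8.47 × [(1+0.059) + 2×(0.224−0.059)] / (0.151−0.059)
   = 8.47 × 1.3890 / 0.092 = 127.8786

$127.88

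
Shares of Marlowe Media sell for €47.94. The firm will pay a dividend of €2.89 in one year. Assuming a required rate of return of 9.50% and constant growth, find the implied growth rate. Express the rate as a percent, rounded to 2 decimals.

From P₀ = D₁/(r − g), the implied growth is g = r − D₁/P₀.
g = 0.095 − 2.89/47.94 = 0.095 − 0.06028 = 0.03472

3.47%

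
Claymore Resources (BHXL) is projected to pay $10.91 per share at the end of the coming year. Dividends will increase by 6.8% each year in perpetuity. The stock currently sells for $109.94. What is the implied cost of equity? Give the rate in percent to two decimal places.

Rearranging the constant-growth DDM: r = D₁/P₀ + g.
r = 10.9100 / 109.94 + 0.068 = 0.09924 + 0.068 = 0.16724

16.72%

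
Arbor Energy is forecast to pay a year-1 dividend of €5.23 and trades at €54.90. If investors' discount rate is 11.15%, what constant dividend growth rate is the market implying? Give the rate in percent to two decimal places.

From P₀ = D₁/(r − g), the implied growth is g = r − D₁/P₀.
g = 0.1115 − 5.23/54.90 = 0.1115 − 0.09526 = 0.01624

1.62%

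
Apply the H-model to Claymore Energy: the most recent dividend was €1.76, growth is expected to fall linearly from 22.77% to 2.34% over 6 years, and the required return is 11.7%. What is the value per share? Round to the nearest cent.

€30.77

H-model: P₀ = D₀[(1+g_L) + H(g_S−g_L)]/(r−g_L), with H = 6/2 = 3.
P₀ = 1.76 × [(1+0.0234) + 3×(0.2277−0.0234)] / (0.117−0.0234)
   = 1.76 × 1.6363 / 0.0936 = 30.7680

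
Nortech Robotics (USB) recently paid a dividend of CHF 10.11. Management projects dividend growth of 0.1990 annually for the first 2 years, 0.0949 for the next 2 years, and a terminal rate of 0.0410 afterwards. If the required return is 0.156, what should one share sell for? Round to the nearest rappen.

Three-stage DDM. Project D₁…D_4; terminal Gordon value at t=4 with g = 0.041; discount at r = 0.156.
D_1 = 12.1219
D_2 = 14.5341
D_3 = 15.9134
D_4 = 17.4236
TV_4 = 18.1380/(0.156−0.041) = 157.7217
P₀ = Σ Dₜ/(1+r)ᵗ + TV_4/(1+r)^4 = 129.7404

CHF 129.74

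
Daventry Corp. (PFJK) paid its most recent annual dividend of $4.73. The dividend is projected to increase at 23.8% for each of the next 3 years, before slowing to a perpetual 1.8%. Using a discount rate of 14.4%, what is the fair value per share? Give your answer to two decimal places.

Two-stage DDM. Project D₁…D_3 at 0.238, terminal growth 0.018, discount at r = 0.144.
D_1 = 5.8557
D_2 = 7.2494
D_3 = 8.9748
Terminal value at t=3: TV = D_4/(r−g) = 9.1363/(0.144−0.018) = 72.5104
P₀ = 5.8557/(1+0.144)^1 + 7.2494/(1+0.144)^2 + 8.9748/(1+0.144)^3 + 72.5104/(1+0.144)^3 = 65.0832

$65.08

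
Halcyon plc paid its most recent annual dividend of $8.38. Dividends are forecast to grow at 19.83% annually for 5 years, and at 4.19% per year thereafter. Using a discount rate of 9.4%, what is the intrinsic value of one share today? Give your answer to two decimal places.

$319.75

Two-stage DDM. Project D₁…D_5 at 0.1983, terminal growth 0.0419, discount at r = 0.094.
D_1 = 10.0418
D_2 = 12.0330
D_3 = 14.4192
D_4 = 17.2785
D_5 = 20.7048
Terminal value at t=5: TV = D_6/(r−g) = 21.5724/(0.094−0.0419) = 414.0570
P₀ = 10.0418/(1+0.094)^1 + 12.0330/(1+0.094)^2 + 14.4192/(1+0.094)^3 + 17.2785/(1+0.094)^4 + 20.7048/(1+0.094)^5 + 414.0570/(1+0.094)^5 = 319.7453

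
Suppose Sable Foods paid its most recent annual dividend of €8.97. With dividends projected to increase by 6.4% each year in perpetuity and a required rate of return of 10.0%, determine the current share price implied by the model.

€265.11

Gordon growth model: P₀ = D₁/(r − g). D₁ = 8.97 × (1 + 0.064) = 9.5441.
P₀ = 9.5441 / (0.1 − 0.064) = 9.5441 / 0.036 = 265.1133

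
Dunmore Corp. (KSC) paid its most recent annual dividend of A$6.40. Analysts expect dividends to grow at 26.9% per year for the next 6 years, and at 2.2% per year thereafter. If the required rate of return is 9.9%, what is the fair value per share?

A$266.80

Two-stage DDM. Project D₁…D_6 at 0.269, terminal growth 0.022, discount at r = 0.099.
D_1 = 8.1216
D_2 = 10.3063
D_3 = 13.0787
D_4 = 16.5969
D_5 = 21.0614
D_6 = 26.7270
Terminal value at t=6: TV = D_7/(r−g) = 27.3150/(0.099−0.022) = 354.7398
P₀ = 8.1216/(1+0.099)^1 + 10.3063/(1+0.099)^2 + 13.0787/(1+0.099)^3 + 16.5969/(1+0.099)^4 + 21.0614/(1+0.099)^5 + 26.7270/(1+0.099)^6 + 354.7398/(1+0.099)^6 = 266.7968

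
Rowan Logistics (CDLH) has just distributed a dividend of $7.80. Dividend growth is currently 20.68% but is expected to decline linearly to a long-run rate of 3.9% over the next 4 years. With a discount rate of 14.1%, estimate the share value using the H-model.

$105.12

H-model: P₀ = D₀[(1+g_L) + H(g_S−g_L)]/(r−g_L), with H = 4/2 = 2.
P₀ = 7.80 × [(1+0.039) + 2×(0.2068−0.039)] / (0.141−0.039)
   = 7.80 × 1.3746 / 0.102 = 105.1165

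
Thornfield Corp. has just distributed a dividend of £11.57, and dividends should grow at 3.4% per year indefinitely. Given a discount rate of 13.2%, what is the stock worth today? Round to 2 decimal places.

£122.08

Gordon growth model: P₀ = D₁/(r − g). D₁ = 11.57 × (1 + 0.034) = 11.9634.
P₀ = 11.9634 / (0.132 − 0.034) = 11.9634 / 0.098 = 122.0753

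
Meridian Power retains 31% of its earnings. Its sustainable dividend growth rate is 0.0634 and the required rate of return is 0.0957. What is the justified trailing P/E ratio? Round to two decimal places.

Payout ratio b = 1 − 0.31 = 0.69.
Justified trailing P/E = b(1+g)/(r−g) = 0.69×(1+0.0634)/(0.0957−0.0634) = 22.7166

22.72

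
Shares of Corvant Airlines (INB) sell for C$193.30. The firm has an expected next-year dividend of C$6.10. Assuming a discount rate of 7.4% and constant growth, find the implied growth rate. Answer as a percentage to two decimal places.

4.24%

From P₀ = D₁/(r − g), the implied growth is g = r − D₁/P₀.
g = 0.074 − 6.10/193.30 = 0.074 − 0.03156 = 0.04244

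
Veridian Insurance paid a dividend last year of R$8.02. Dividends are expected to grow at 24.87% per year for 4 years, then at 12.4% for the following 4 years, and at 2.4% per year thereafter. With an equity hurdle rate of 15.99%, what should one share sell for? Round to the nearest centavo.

Three-stage DDM. Project D₁…D_8; terminal Gordon value at t=8 with g = 0.024; discount at r = 0.1599.
D_1 = 10.0146
D_2 = 12.5052
D_3 = 15.6152
D_4 = 19.4988
D_5 = 21.9166
D_6 = 24.6343
D_7 = 27.6889
D_8 = 31.1223
TV_8 = 31.8693/(0.1599−0.024) = 234.5052
P₀ = Σ Dₜ/(1+r)ᵗ + TV_8/(1+r)^8 = 150.1459

R$150.15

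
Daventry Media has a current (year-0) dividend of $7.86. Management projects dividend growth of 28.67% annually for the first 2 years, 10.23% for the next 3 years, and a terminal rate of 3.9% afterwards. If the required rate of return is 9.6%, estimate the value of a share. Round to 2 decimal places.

Three-stage DDM. Project D₁…D_5; terminal Gordon value at t=5 with g = 0.039; discount at r = 0.096.
D_1 = 10.1135
D_2 = 13.0130
D_3 = 14.3442
D_4 = 15.8116
D_5 = 17.4292
TV_5 = 18.1089/(0.096−0.039) = 317.7000
P₀ = Σ Dₜ/(1+r)ᵗ + TV_5/(1+r)^5 = 253.8283

$253.83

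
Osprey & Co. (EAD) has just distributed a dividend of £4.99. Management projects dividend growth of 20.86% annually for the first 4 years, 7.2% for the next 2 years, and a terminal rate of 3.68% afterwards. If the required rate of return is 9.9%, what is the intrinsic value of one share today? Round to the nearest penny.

Three-stage DDM. Project D₁…D_6; terminal Gordon value at t=6 with g = 0.0368; discount at r = 0.099.
D_1 = 6.0309
D_2 = 7.2890
D_3 = 8.8094
D_4 = 10.6471
D_5 = 11.4137
D_6 = 12.2355
TV_6 = 12.6857/(0.099−0.0368) = 203.9506
P₀ = Σ Dₜ/(1+r)ᵗ + TV_6/(1+r)^6 = 155.2764

£155.28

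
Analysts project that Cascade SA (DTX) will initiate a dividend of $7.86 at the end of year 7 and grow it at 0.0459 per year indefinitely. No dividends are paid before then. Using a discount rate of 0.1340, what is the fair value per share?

Deferred-dividend DDM. At t=6 the remaining stream is a growing perpetuity with first payment D_7 = 7.86.
V_6 = D_7/(r−g) = 7.86/(0.134−0.0459) = 89.2168
P₀ = V_6/(1+r)^6 = 89.2168/(1+0.134)^6 = 41.9535

$41.95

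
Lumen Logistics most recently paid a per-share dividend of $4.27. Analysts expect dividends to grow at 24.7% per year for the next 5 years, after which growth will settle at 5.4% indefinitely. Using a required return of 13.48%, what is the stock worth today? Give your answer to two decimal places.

$117.83

Two-stage DDM. Project D₁…D_5 at 0.247, terminal growth 0.054, discount at r = 0.1348.
D_1 = 5.3247
D_2 = 6.6399
D_3 = 8.2799
D_4 = 10.3251
D_5 = 12.8754
Terminal value at t=5: TV = D_6/(r−g) = 13.5707/(0.1348−0.054) = 167.9536
P₀ = 5.3247/(1+0.1348)^1 + 6.6399/(1+0.1348)^2 + 8.2799/(1+0.1348)^3 + 10.3251/(1+0.1348)^4 + 12.8754/(1+0.1348)^5 + 167.9536/(1+0.1348)^5 = 117.8288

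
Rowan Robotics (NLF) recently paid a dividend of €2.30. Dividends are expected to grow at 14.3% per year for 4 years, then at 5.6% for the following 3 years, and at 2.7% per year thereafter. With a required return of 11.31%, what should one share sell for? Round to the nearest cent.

Three-stage DDM. Project D₁…D_7; terminal Gordon value at t=7 with g = 0.027; discount at r = 0.1131.
D_1 = 2.6289
D_2 = 3.0048
D_3 = 3.4345
D_4 = 3.9257
D_5 = 4.1455
D_6 = 4.3776
D_7 = 4.6228
TV_7 = 4.7476/(0.1131−0.027) = 55.1406
P₀ = Σ Dₜ/(1+r)ᵗ + TV_7/(1+r)^7 = 42.7914

€42.79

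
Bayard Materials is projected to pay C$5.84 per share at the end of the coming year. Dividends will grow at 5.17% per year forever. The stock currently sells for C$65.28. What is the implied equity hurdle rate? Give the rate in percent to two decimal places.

Rearranging the constant-growth DDM: r = D₁/P₀ + g.
r = 5.8400 / 65.28 + 0.0517 = 0.08946 + 0.0517 = 0.14116

14.12%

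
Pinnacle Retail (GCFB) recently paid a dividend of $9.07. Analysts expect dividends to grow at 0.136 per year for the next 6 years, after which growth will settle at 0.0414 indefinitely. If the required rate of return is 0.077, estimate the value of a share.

$431.25

Two-stage DDM. Project D₁…D_6 at 0.136, terminal growth 0.0414, discount at r = 0.077.
D_1 = 10.3035
D_2 = 11.7048
D_3 = 13.2967
D_4 = 15.1050
D_5 = 17.1593
D_6 = 19.4929
Terminal value at t=6: TV = D_7/(r−g) = 20.2999/(0.077−0.0414) = 570.2232
P₀ = 10.3035/(1+0.077)^1 + 11.7048/(1+0.077)^2 + 13.2967/(1+0.077)^3 + 15.1050/(1+0.077)^4 + 17.1593/(1+0.077)^5 + 19.4929/(1+0.077)^6 + 570.2232/(1+0.077)^6 = 431.2458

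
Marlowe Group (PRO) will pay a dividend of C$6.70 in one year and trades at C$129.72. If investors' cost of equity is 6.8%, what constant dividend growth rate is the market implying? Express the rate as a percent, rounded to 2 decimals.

From P₀ = D₁/(r − g), the implied growth is g = r − D₁/P₀.
g = 0.068 − 6.70/129.72 = 0.068 − 0.05165 = 0.01635

1.64%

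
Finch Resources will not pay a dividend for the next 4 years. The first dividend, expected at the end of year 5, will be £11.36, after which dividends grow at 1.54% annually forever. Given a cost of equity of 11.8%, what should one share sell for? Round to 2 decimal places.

Deferred-dividend DDM. At t=4 the remaining stream is a growing perpetuity with first payment D_5 = 11.36.
V_4 = D_5/(r−g) = 11.36/(0.118−0.0154) = 110.7212
P₀ = V_4/(1+r)^4 = 110.7212/(1+0.118)^4 = 70.8702

£70.87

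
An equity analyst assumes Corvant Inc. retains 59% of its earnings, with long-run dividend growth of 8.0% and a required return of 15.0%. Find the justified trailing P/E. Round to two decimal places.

Payout ratio b = 1 − 0.59 = 0.41.
Justified trailing P/E = b(1+g)/(r−g) = 0.41×(1+0.08)/(0.15−0.08) = 6.3257

6.33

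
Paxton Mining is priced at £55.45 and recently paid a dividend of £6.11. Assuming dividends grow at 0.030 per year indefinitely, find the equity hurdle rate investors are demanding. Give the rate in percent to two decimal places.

14.35%

Rearranging the constant-growth DDM: r = D₁/P₀ + g.
D₁ = 6.11 × (1 + 0.03) = 6.2933.
r = 6.2933 / 55.45 + 0.03 = 0.11350 + 0.03 = 0.14350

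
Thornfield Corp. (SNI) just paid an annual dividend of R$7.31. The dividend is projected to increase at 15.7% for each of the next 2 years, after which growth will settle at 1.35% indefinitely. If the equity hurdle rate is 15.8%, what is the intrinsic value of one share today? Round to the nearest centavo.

R$65.78

Two-stage DDM. Project D₁…D_2 at 0.157, terminal growth 0.0135, discount at r = 0.158.
D_1 = 8.4577
D_2 = 9.7855
Terminal value at t=2: TV = D_3/(r−g) = 9.9176/(0.158−0.0135) = 68.6341
P₀ = 8.4577/(1+0.158)^1 + 9.7855/(1+0.158)^2 + 68.6341/(1+0.158)^2 = 65.7837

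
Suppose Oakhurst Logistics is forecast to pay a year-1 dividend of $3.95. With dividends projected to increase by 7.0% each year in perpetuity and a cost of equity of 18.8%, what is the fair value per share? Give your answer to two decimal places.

$33.47

Gordon growth model: P₀ = D₁/(r − g), with D₁ = 3.95 given directly.
P₀ = 3.9500 / (0.188 − 0.07) = 3.9500 / 0.118 = 33.4746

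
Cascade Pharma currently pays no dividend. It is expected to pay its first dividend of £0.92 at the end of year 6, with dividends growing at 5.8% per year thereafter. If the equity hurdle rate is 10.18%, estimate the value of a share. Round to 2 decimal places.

Deferred-dividend DDM. At t=5 the remaining stream is a growing perpetuity with first payment D_6 = 0.92.
V_5 = D_6/(r−g) = 0.92/(0.1018−0.058) = 21.0046
P₀ = V_5/(1+r)^5 = 21.0046/(1+0.1018)^5 = 12.9360

£12.94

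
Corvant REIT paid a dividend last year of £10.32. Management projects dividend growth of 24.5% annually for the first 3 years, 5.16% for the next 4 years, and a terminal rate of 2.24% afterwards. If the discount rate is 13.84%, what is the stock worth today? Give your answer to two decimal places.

Three-stage DDM. Project D₁…D_7; terminal Gordon value at t=7 with g = 0.0224; discount at r = 0.1384.
D_1 = 12.8484
D_2 = 15.9963
D_3 = 19.9153
D_4 = 20.9430
D_5 = 22.0236
D_6 = 23.1600
D_7 = 24.3551
TV_7 = 24.9007/(0.1384−0.0224) = 214.6609
P₀ = Σ Dₜ/(1+r)ᵗ + TV_7/(1+r)^7 = 168.2215

£168.22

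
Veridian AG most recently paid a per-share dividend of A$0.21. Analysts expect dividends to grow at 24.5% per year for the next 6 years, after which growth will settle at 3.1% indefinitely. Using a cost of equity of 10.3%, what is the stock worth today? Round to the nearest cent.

A$8.19

Two-stage DDM. Project D₁…D_6 at 0.245, terminal growth 0.031, discount at r = 0.103.
D_1 = 0.2615
D_2 = 0.3255
D_3 = 0.4053
D_4 = 0.5045
D_5 = 0.6282
D_6 = 0.7821
Terminal value at t=6: TV = D_7/(r−g) = 0.8063/(0.103−0.031) = 11.1985
P₀ = 0.2615/(1+0.103)^1 + 0.3255/(1+0.103)^2 + 0.4053/(1+0.103)^3 + 0.5045/(1+0.103)^4 + 0.6282/(1+0.103)^5 + 0.7821/(1+0.103)^6 + 11.1985/(1+0.103)^6 = 8.1853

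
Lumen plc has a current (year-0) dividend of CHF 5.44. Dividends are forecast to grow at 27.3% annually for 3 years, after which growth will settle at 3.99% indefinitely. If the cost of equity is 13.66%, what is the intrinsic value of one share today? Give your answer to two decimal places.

Two-stage DDM. Project D₁…D_3 at 0.273, terminal growth 0.0399, discount at r = 0.1366.
D_1 = 6.9251
D_2 = 8.8157
D_3 = 11.2224
Terminal value at t=3: TV = D_4/(r−g) = 11.6701/(0.1366−0.0399) = 120.6839
P₀ = 6.9251/(1+0.1366)^1 + 8.8157/(1+0.1366)^2 + 11.2224/(1+0.1366)^3 + 120.6839/(1+0.1366)^3 = 102.7512

CHF 102.75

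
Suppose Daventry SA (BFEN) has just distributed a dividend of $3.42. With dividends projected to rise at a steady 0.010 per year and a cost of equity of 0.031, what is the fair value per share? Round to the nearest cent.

Gordon growth model: P₀ = D₁/(r − g). D₁ = 3.42 × (1 + 0.01) = 3.4542.
P₀ = 3.4542 / (0.031 − 0.01) = 3.4542 / 0.021 = 164.4857

$164.49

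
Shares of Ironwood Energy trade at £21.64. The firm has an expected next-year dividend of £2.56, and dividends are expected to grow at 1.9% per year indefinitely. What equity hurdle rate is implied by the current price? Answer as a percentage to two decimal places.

13.73%

Rearranging the constant-growth DDM: r = D₁/P₀ + g.
r = 2.5600 / 21.64 + 0.019 = 0.11830 + 0.019 = 0.13730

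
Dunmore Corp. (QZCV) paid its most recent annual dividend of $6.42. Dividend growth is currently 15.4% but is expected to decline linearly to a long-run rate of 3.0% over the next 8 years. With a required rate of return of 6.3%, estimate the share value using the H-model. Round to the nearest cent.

H-model: P₀ = D₀[(1+g_L) + H(g_S−g_L)]/(r−g_L), with H = 8/2 = 4.
P₀ = 6.42 × [(1+0.03) + 4×(0.154−0.03)] / (0.063−0.03)
   = 6.42 × 1.5260 / 0.033 = 296.8764

$296.88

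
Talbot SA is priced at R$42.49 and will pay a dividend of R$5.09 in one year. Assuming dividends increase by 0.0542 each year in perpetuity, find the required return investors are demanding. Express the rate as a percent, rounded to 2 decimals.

Rearranging the constant-growth DDM: r = D₁/P₀ + g.
r = 5.0900 / 42.49 + 0.0542 = 0.11979 + 0.0542 = 0.17399

17.40%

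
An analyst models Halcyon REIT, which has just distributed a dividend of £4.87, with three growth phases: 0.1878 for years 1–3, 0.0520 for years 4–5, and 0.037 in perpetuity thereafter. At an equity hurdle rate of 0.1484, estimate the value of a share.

£67.19

Three-stage DDM. Project D₁…D_5; terminal Gordon value at t=5 with g = 0.037; discount at r = 0.1484.
D_1 = 5.7846
D_2 = 6.8709
D_3 = 8.1613
D_4 = 8.5857
D_5 = 9.0321
TV_5 = 9.3663/(0.1484−0.037) = 84.0783
P₀ = Σ Dₜ/(1+r)ᵗ + TV_5/(1+r)^5 = 67.1877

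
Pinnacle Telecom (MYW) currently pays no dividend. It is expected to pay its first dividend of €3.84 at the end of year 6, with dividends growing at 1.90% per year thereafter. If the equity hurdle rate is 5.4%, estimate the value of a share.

Deferred-dividend DDM. At t=5 the remaining stream is a growing perpetuity with first payment D_6 = 3.84.
V_5 = D_6/(r−g) = 3.84/(0.054−0.019) = 109.7143
P₀ = V_5/(1+r)^5 = 109.7143/(1+0.054)^5 = 84.3452

€84.35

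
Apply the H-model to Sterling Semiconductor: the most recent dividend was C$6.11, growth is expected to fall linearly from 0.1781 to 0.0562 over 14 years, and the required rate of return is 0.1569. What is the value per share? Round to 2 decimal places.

H-model: P₀ = D₀[(1+g_L) + H(g_S−g_L)]/(r−g_L), with H = 14/2 = 7.
P₀ = 6.11 × [(1+0.0562) + 7×(0.1781−0.0562)] / (0.1569−0.0562)
   = 6.11 × 1.9095 / 0.1007 = 115.8594

C$115.86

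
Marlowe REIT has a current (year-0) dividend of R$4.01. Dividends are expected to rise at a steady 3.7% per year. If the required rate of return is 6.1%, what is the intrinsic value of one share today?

R$173.27

Gordon growth model: P₀ = D₁/(r − g). D₁ = 4.01 × (1 + 0.037) = 4.1584.
P₀ = 4.1584 / (0.061 − 0.037) = 4.1584 / 0.024 = 173.2654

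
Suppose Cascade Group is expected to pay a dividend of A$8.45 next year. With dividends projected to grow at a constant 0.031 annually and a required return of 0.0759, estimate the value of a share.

A$188.20

Gordon growth model: P₀ = D₁/(r − g), with D₁ = 8.45 given directly.
P₀ = 8.4500 / (0.0759 − 0.031) = 8.4500 / 0.0449 = 188.1960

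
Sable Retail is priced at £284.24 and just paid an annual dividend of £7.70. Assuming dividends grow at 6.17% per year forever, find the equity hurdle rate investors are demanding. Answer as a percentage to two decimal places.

Rearranging the constant-growth DDM: r = D₁/P₀ + g.
D₁ = 7.70 × (1 + 0.0617) = 8.1751.
r = 8.1751 / 284.24 + 0.0617 = 0.02876 + 0.0617 = 0.09046

9.05%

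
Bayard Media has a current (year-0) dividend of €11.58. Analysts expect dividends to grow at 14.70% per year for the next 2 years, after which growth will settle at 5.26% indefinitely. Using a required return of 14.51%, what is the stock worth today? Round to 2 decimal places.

Two-stage DDM. Project D₁…D_2 at 0.147, terminal growth 0.0526, discount at r = 0.1451.
D_1 = 13.2823
D_2 = 15.2348
Terminal value at t=2: TV = D_3/(r−g) = 16.0361/(0.1451−0.0526) = 173.3632
P₀ = 13.2823/(1+0.1451)^1 + 15.2348/(1+0.1451)^2 + 173.3632/(1+0.1451)^2 = 155.4295

€155.43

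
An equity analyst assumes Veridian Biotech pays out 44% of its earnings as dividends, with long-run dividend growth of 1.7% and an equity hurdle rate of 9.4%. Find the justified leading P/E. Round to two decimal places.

5.71

Justified leading P/E = b/(r−g) = 0.44/(0.094−0.017) = 5.7143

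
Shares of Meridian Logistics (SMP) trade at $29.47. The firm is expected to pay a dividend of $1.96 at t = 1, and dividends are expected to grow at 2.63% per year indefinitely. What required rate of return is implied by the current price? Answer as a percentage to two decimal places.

9.28%

Rearranging the constant-growth DDM: r = D₁/P₀ + g.
r = 1.9600 / 29.47 + 0.0263 = 0.06651 + 0.0263 = 0.09281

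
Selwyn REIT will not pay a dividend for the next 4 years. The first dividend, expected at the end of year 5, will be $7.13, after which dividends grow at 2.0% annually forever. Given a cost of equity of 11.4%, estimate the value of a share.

$49.25

Deferred-dividend DDM. At t=4 the remaining stream is a growing perpetuity with first payment D_5 = 7.13.
V_4 = D_5/(r−g) = 7.13/(0.114−0.02) = 75.8511
P₀ = V_4/(1+r)^4 = 75.8511/(1+0.114)^4 = 49.2517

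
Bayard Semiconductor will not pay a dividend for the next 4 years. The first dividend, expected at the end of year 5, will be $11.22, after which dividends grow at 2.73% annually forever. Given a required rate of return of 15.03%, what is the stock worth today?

$52.10

Deferred-dividend DDM. At t=4 the remaining stream is a growing perpetuity with first payment D_5 = 11.22.
V_4 = D_5/(r−g) = 11.22/(0.1503−0.0273) = 91.2195
P₀ = V_4/(1+r)^4 = 91.2195/(1+0.1503)^4 = 52.1007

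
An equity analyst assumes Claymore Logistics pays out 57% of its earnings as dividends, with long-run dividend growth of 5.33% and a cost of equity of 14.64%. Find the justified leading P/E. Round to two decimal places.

Justified leading P/E = b/(r−g) = 0.57/(0.1464−0.0533) = 6.1224

6.12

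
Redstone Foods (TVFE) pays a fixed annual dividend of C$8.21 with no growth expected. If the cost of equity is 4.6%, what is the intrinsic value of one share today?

C$178.48

Zero-growth DDM (perpetuity): P₀ = D/r = 8.21 / 0.046 = 178.4783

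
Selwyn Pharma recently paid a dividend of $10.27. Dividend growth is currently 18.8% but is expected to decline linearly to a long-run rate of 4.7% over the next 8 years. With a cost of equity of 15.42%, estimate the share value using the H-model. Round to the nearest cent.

H-model: P₀ = D₀[(1+g_L) + H(g_S−g_L)]/(r−g_L), with H = 8/2 = 4.
P₀ = 10.27 × [(1+0.047) + 4×(0.188−0.047)] / (0.1542−0.047)
   = 10.27 × 1.6110 / 0.1072 = 154.3374

$154.34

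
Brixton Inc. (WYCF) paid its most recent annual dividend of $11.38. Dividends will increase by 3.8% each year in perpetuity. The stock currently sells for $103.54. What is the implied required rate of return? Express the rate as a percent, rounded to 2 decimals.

Rearranging the constant-growth DDM: r = D₁/P₀ + g.
D₁ = 11.38 × (1 + 0.038) = 11.8124.
r = 11.8124 / 103.54 + 0.038 = 0.11409 + 0.038 = 0.15209

15.21%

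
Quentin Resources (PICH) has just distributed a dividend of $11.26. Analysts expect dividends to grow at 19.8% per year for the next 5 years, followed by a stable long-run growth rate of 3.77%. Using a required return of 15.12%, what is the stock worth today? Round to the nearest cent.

$189.19

Two-stage DDM. Project D₁…D_5 at 0.198, terminal growth 0.0377, discount at r = 0.1512.
D_1 = 13.4895
D_2 = 16.1604
D_3 = 19.3602
D_4 = 23.1935
D_5 = 27.7858
Terminal value at t=5: TV = D_6/(r−g) = 28.8333/(0.1512−0.0377) = 254.0379
P₀ = 13.4895/(1+0.1512)^1 + 16.1604/(1+0.1512)^2 + 19.3602/(1+0.1512)^3 + 23.1935/(1+0.1512)^4 + 27.7858/(1+0.1512)^5 + 254.0379/(1+0.1512)^5 = 189.1949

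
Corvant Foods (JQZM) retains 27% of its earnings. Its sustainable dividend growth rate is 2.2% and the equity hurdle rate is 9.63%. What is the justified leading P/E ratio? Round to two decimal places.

Payout ratio b = 1 − 0.27 = 0.73.
Justified leading P/E = b/(r−g) = 0.73/(0.0963−0.022) = 9.8250

9.83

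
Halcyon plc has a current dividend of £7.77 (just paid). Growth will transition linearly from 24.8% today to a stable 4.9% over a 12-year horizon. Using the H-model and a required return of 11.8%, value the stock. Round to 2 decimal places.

£252.58

H-model: P₀ = D₀[(1+g_L) + H(g_S−g_L)]/(r−g_L), with H = 12/2 = 6.
P₀ = 7.77 × [(1+0.049) + 6×(0.248−0.049)] / (0.118−0.049)
   = 7.77 × 2.2430 / 0.069 = 252.5813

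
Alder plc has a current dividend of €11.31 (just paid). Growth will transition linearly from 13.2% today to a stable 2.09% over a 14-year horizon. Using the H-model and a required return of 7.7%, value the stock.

€362.61

H-model: P₀ = D₀[(1+g_L) + H(g_S−g_L)]/(r−g_L), with H = 14/2 = 7.
P₀ = 11.31 × [(1+0.0209) + 7×(0.132−0.0209)] / (0.077−0.0209)
   = 11.31 × 1.7986 / 0.0561 = 362.6055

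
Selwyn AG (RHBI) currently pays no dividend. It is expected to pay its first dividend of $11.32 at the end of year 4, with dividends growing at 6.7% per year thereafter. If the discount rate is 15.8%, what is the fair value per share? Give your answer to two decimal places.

Deferred-dividend DDM. At t=3 the remaining stream is a growing perpetuity with first payment D_4 = 11.32.
V_3 = D_4/(r−g) = 11.32/(0.158−0.067) = 124.3956
P₀ = V_3/(1+r)^3 = 124.3956/(1+0.158)^3 = 80.1086

$80.11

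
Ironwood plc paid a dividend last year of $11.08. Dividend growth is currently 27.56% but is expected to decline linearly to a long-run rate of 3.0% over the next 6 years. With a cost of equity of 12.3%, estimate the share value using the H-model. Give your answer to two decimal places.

H-model: P₀ = D₀[(1+g_L) + H(g_S−g_L)]/(r−g_L), with H = 6/2 = 3.
P₀ = 11.08 × [(1+0.03) + 3×(0.2756−0.03)] / (0.123−0.03)
   = 11.08 × 1.7668 / 0.093 = 210.4962

$210.50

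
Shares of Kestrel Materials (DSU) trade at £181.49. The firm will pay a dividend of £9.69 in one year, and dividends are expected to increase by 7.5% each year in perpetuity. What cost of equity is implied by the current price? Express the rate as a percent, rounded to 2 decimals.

12.84%

Rearranging the constant-growth DDM: r = D₁/P₀ + g.
r = 9.6900 / 181.49 + 0.075 = 0.05339 + 0.075 = 0.12839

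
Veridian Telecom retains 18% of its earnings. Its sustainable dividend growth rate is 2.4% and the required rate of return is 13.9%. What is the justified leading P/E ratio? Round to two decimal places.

Payout ratio b = 1 − 0.18 = 0.82.
Justified leading P/E = b/(r−g) = 0.82/(0.139−0.024) = 7.1304

7.13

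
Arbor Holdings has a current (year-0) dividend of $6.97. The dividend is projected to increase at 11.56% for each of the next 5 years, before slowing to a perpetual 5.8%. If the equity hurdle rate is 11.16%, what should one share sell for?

$175.30

Two-stage DDM. Project D₁…D_5 at 0.1156, terminal growth 0.058, discount at r = 0.1116.
D_1 = 7.7757
D_2 = 8.6746
D_3 = 9.6774
D_4 = 10.7961
D_5 = 12.0441
Terminal value at t=5: TV = D_6/(r−g) = 12.7427/(0.1116−0.058) = 237.7367
P₀ = 7.7757/(1+0.1116)^1 + 8.6746/(1+0.1116)^2 + 9.6774/(1+0.1116)^3 + 10.7961/(1+0.1116)^4 + 12.0441/(1+0.1116)^5 + 237.7367/(1+0.1116)^5 = 175.3007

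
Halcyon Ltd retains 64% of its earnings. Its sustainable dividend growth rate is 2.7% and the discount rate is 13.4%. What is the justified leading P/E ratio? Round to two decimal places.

Payout ratio b = 1 − 0.64 = 0.36.
Justified leading P/E = b/(r−g) = 0.36/(0.134−0.027) = 3.3645

3.36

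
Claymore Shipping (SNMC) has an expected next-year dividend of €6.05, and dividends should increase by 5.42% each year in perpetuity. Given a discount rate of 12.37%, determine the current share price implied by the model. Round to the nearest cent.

Gordon growth model: P₀ = D₁/(r − g), with D₁ = 6.05 given directly.
P₀ = 6.0500 / (0.1237 − 0.0542) = 6.0500 / 0.0695 = 87.0504

€87.05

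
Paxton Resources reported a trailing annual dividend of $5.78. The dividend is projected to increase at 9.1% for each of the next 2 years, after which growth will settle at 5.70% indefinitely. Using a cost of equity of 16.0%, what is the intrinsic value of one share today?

$63.02

Two-stage DDM. Project D₁…D_2 at 0.091, terminal growth 0.057, discount at r = 0.16.
D_1 = 6.3060
D_2 = 6.8798
Terminal value at t=2: TV = D_3/(r−g) = 7.2720/(0.16−0.057) = 70.6017
P₀ = 6.3060/(1+0.16)^1 + 6.8798/(1+0.16)^2 + 70.6017/(1+0.16)^2 = 63.0176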